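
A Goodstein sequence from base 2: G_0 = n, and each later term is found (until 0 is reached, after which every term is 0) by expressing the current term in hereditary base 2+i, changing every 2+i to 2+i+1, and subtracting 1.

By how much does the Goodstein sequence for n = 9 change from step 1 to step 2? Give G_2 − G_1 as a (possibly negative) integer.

9 —HB2→ 2^(2 + 1) + 1 —bump→ 3^(3 + 1) + 1 = 82 —(−1)→ 81
81 —HB3→ 3^(3 + 1) —bump→ 4^(4 + 1) = 1024 —(−1)→ 1023

942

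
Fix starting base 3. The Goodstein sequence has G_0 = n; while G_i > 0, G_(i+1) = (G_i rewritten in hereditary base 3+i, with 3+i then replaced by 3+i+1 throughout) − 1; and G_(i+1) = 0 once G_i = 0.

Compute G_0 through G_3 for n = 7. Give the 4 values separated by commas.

[0] 7 ≡ 2·3 + 1 (base 3). Lift 4: 9. −1: 8.
[1] 8 ≡ 2·4 (base 4). Lift 5: 10. −1: 9.
[2] 9 ≡ 5 + 4 (base 5). Lift 6: 10. −1: 9.

7, 8, 9, 9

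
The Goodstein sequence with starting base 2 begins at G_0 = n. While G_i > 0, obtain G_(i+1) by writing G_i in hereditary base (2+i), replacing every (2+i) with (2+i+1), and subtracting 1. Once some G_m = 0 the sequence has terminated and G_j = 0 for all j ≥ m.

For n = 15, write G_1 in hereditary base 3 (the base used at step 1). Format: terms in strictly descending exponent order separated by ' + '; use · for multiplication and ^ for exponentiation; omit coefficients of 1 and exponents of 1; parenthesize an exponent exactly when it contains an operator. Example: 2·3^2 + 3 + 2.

base 2: 15 = 2^(2 + 1) + 2^2 + 2 + 1; at 3: 3^(3 + 1) + 3^3 + 3 + 1 = 112; next = 111
base 3: 111 = 3^(3 + 1) + 3^3 + 3; at 4: 4^(4 + 1) + 4^4 + 4 = 1284; next = 1283

3^(3 + 1) + 3^3 + 3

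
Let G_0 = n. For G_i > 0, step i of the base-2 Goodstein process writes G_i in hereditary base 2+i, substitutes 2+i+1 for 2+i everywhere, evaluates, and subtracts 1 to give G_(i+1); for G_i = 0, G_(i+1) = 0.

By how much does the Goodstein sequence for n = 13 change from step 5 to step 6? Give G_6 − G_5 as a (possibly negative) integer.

128453481

G_0 = 13. HB_2(13) = 2^(2 + 1) + 2^2 + 1. Bump = 109. G_1 = 108.
G_1 = 108. HB_3(108) = 3^(3 + 1) + 3^3. Bump = 1280. G_2 = 1279.
G_2 = 1279. HB_4(1279) = 4^(4 + 1) + 3·4^3 + 3·4^2 + 3·4 + 3. Bump = 16093. G_3 = 16092.
G_3 = 16092. HB_5(16092) = 5^(5 + 1) + 3·5^3 + 3·5^2 + 3·5 + 2. Bump = 280712. G_4 = 280711.
G_4 = 280711. HB_6(280711) = 6^(6 + 1) + 3·6^3 + 3·6^2 + 3·6 + 1. Bump = 5765999. G_5 = 5765998.
G_5 = 5765998. HB_7(5765998) = 7^(7 + 1) + 3·7^3 + 3·7^2 + 3·7. Bump = 134219480. G_6 = 134219479.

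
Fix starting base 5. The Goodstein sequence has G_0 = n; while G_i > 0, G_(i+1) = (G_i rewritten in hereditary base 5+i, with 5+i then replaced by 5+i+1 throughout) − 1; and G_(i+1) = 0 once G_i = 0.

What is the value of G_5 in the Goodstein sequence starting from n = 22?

G_0=22  [base 5] 4·5 + 2  →[5↦6]→  4·6 + 2 = 26  −1 ⇒ G_1=25
G_1=25  [base 6] 4·6 + 1  →[6↦7]→  4·7 + 1 = 29  −1 ⇒ G_2=28
G_2=28  [base 7] 4·7  →[7↦8]→  4·8 = 32  −1 ⇒ G_3=31
G_3=31  [base 8] 3·8 + 7  →[8↦9]→  3·9 + 7 = 34  −1 ⇒ G_4=33
G_4=33  [base 9] 3·9 + 6  →[9↦10]→  3·10 + 6 = 36  −1 ⇒ G_5=35
G_5=35  [base 10] 3·10 + 5  →[10↦11]→  3·11 + 5 = 38  −1 ⇒ G_6=37

35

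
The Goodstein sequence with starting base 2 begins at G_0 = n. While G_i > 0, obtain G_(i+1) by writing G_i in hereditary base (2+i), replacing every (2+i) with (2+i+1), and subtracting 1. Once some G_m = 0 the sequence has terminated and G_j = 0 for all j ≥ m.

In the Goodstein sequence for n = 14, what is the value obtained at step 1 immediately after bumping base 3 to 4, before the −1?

[0] 14 ≡ 2^(2 + 1) + 2^2 + 2 (base 2). Lift 3: 111. −1: 110.
[1] 110 ≡ 3^(3 + 1) + 3^3 + 2 (base 3). Lift 4: 1282. −1: 1281.

1282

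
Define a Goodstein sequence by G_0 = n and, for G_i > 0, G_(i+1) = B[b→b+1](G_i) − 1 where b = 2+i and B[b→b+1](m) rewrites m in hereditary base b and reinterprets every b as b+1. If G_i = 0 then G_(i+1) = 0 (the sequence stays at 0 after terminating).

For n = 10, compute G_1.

step 0: 10 = 2^(2 + 1) + 2; sub 3 for 2: 3^(3 + 1) + 3; = 84; G_1 = 84−1 = 83
step 1: 83 = 3^(3 + 1) + 2; sub 4 for 3: 4^(4 + 1) + 2; = 1026; G_2 = 1026−1 = 1025

83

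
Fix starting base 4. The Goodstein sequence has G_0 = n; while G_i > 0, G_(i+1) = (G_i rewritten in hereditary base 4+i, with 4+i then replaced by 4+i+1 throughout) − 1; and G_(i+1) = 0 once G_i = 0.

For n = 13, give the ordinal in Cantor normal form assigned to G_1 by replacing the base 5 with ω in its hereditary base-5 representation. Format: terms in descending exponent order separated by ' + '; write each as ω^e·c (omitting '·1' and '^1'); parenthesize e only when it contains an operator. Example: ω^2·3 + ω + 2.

[0] 13 ≡ 3·4 + 1 (base 4). Lift 5: 16. −1: 15.
[1] 15 ≡ 3·5 (base 5). Lift 6: 18. −1: 17.

ω·3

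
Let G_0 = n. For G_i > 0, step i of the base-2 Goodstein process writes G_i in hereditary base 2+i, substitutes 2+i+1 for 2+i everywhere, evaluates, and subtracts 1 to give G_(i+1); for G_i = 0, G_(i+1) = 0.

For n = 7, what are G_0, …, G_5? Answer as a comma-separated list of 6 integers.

7, 30, 259, 3127, 46657, 823543

G_0=7  [base 2] 2^2 + 2 + 1  →[2↦3]→  3^3 + 3 + 1 = 31  −1 ⇒ G_1=30
G_1=30  [base 3] 3^3 + 3  →[3↦4]→  4^4 + 4 = 260  −1 ⇒ G_2=259
G_2=259  [base 4] 4^4 + 3  →[4↦5]→  5^5 + 3 = 3128  −1 ⇒ G_3=3127
G_3=3127  [base 5] 5^5 + 2  →[5↦6]→  6^6 + 2 = 46658  −1 ⇒ G_4=46657
G_4=46657  [base 6] 6^6 + 1  →[6↦7]→  7^7 + 1 = 823544  −1 ⇒ G_5=823543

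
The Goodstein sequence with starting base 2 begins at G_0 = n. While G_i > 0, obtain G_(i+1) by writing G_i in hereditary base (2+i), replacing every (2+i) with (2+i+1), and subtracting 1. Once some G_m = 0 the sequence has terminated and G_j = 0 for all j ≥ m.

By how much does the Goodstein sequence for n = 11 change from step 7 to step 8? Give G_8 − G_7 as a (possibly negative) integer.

11 —HB2→ 2^(2 + 1) + 2 + 1 —bump→ 3^(3 + 1) + 3 + 1 = 85 —(−1)→ 84
84 —HB3→ 3^(3 + 1) + 3 —bump→ 4^(4 + 1) + 4 = 1028 —(−1)→ 1027
1027 —HB4→ 4^(4 + 1) + 3 —bump→ 5^(5 + 1) + 3 = 15628 —(−1)→ 15627
15627 —HB5→ 5^(5 + 1) + 2 —bump→ 6^(6 + 1) + 2 = 279938 —(−1)→ 279937
279937 —HB6→ 6^(6 + 1) + 1 —bump→ 7^(7 + 1) + 1 = 5764802 —(−1)→ 5764801
5764801 —HB7→ 7^(7 + 1) —bump→ 8^(8 + 1) = 134217728 —(−1)→ 134217727
134217727 —HB8→ 7·8^8 + 7·8^7 + 7·8^6 + 7·8^5 + 7·8^4 + 7·8^3 + 7·8^2 + 7·8 + 7 —bump→ 7·9^9 + 7·9^7 + 7·9^6 + 7·9^5 + 7·9^4 + 7·9^3 + 7·9^2 + 7·9 + 7 = 2749609303 —(−1)→ 2749609302
2749609302 —HB9→ 7·9^9 + 7·9^7 + 7·9^6 + 7·9^5 + 7·9^4 + 7·9^3 + 7·9^2 + 7·9 + 6 —bump→ 7·10^10 + 7·10^7 + 7·10^6 + 7·10^5 + 7·10^4 + 7·10^3 + 7·10^2 + 7·10 + 6 = 70077777776 —(−1)→ 70077777775

67328168473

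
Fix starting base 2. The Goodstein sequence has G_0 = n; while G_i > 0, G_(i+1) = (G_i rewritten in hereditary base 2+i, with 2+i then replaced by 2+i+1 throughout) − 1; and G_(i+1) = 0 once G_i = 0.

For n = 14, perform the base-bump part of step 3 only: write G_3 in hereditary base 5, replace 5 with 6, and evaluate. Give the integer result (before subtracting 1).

326592

G_0=14  [base 2] 2^(2 + 1) + 2^2 + 2  →[2↦3]→  3^(3 + 1) + 3^3 + 3 = 111  −1 ⇒ G_1=110
G_1=110  [base 3] 3^(3 + 1) + 3^3 + 2  →[3↦4]→  4^(4 + 1) + 4^4 + 2 = 1282  −1 ⇒ G_2=1281
G_2=1281  [base 4] 4^(4 + 1) + 4^4 + 1  →[4↦5]→  5^(5 + 1) + 5^5 + 1 = 18751  −1 ⇒ G_3=18750
G_3=18750  [base 5] 5^(5 + 1) + 5^5  →[5↦6]→  6^(6 + 1) + 6^6 = 326592  −1 ⇒ G_4=326591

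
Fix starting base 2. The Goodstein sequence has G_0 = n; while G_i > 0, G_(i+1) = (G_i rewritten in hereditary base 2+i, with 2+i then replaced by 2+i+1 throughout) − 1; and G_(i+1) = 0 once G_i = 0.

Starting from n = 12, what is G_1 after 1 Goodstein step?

G_0=12  [base 2] 2^(2 + 1) + 2^2  →[2↦3]→  3^(3 + 1) + 3^3 = 108  −1 ⇒ G_1=107
G_1=107  [base 3] 3^(3 + 1) + 2·3^2 + 2·3 + 2  →[3↦4]→  4^(4 + 1) + 2·4^2 + 2·4 + 2 = 1066  −1 ⇒ G_2=1065

107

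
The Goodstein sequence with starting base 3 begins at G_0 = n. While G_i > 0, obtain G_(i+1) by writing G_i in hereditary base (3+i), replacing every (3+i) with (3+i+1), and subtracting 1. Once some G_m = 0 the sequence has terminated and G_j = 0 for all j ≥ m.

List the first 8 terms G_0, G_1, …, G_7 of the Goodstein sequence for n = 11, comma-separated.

11, 17, 25, 35, 39, 43, 47, 51

G_0=11  [base 3] 3^2 + 2  →[3↦4]→  4^2 + 2 = 18  −1 ⇒ G_1=17
G_1=17  [base 4] 4^2 + 1  →[4↦5]→  5^2 + 1 = 26  −1 ⇒ G_2=25
G_2=25  [base 5] 5^2  →[5↦6]→  6^2 = 36  −1 ⇒ G_3=35
G_3=35  [base 6] 5·6 + 5  →[6↦7]→  5·7 + 5 = 40  −1 ⇒ G_4=39
G_4=39  [base 7] 5·7 + 4  →[7↦8]→  5·8 + 4 = 44  −1 ⇒ G_5=43
G_5=43  [base 8] 5·8 + 3  →[8↦9]→  5·9 + 3 = 48  −1 ⇒ G_6=47
G_6=47  [base 9] 5·9 + 2  →[9↦10]→  5·10 + 2 = 52  −1 ⇒ G_7=51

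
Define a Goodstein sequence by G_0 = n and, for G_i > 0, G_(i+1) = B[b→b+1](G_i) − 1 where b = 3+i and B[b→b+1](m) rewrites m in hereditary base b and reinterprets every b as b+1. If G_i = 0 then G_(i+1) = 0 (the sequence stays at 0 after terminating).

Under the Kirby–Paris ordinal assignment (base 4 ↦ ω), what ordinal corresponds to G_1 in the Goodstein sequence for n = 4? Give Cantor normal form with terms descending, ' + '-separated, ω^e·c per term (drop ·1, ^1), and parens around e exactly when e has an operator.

(0) 4|_3 = 3 + 1 ↦ 4 + 1|_4 = 5 ⇒ 4
(1) 4|_4 = 4 ↦ 5|_5 = 5 ⇒ 4

ω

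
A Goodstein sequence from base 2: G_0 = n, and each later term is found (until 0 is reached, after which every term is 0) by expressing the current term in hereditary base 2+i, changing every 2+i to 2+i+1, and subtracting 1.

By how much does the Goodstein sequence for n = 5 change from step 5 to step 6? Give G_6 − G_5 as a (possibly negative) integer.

base 2: 5 = 2^2 + 1; at 3: 3^3 + 1 = 28; next = 27
base 3: 27 = 3^3; at 4: 4^4 = 256; next = 255
base 4: 255 = 3·4^3 + 3·4^2 + 3·4 + 3; at 5: 3·5^3 + 3·5^2 + 3·5 + 3 = 468; next = 467
base 5: 467 = 3·5^3 + 3·5^2 + 3·5 + 2; at 6: 3·6^3 + 3·6^2 + 3·6 + 2 = 776; next = 775
base 6: 775 = 3·6^3 + 3·6^2 + 3·6 + 1; at 7: 3·7^3 + 3·7^2 + 3·7 + 1 = 1198; next = 1197
base 7: 1197 = 3·7^3 + 3·7^2 + 3·7; at 8: 3·8^3 + 3·8^2 + 3·8 = 1752; next = 1751

554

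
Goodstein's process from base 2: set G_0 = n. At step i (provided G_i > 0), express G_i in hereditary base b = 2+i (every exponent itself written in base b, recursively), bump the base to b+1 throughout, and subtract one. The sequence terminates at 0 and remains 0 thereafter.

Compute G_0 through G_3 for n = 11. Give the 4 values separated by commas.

base 2: 11 = 2^(2 + 1) + 2 + 1; at 3: 3^(3 + 1) + 3 + 1 = 85; next = 84
base 3: 84 = 3^(3 + 1) + 3; at 4: 4^(4 + 1) + 4 = 1028; next = 1027
base 4: 1027 = 4^(4 + 1) + 3; at 5: 5^(5 + 1) + 3 = 15628; next = 15627

11, 84, 1027, 15627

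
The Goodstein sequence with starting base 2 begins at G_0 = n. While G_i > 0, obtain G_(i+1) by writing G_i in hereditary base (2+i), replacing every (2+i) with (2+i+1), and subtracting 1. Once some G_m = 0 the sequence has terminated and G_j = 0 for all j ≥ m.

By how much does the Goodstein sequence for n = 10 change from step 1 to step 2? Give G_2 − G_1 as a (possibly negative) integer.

base 2: 10 = 2^(2 + 1) + 2; at 3: 3^(3 + 1) + 3 = 84; next = 83
base 3: 83 = 3^(3 + 1) + 2; at 4: 4^(4 + 1) + 2 = 1026; next = 1025

942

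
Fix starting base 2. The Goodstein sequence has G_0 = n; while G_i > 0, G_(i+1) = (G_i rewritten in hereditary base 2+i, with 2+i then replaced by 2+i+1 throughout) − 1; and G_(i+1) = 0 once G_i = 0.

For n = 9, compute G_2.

step 0: 9 = 2^(2 + 1) + 1; sub 3 for 2: 3^(3 + 1) + 1; = 82; G_1 = 82−1 = 81
step 1: 81 = 3^(3 + 1); sub 4 for 3: 4^(4 + 1); = 1024; G_2 = 1024−1 = 1023
step 2: 1023 = 3·4^4 + 3·4^3 + 3·4^2 + 3·4 + 3; sub 5 for 4: 3·5^5 + 3·5^3 + 3·5^2 + 3·5 + 3; = 9843; G_3 = 9843−1 = 9842

1023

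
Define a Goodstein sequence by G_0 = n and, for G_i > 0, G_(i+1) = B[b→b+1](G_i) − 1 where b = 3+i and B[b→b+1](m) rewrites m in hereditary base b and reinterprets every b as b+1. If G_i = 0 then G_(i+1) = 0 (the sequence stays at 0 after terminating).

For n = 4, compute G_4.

2

4 —HB3→ 3 + 1 —bump→ 4 + 1 = 5 —(−1)→ 4
4 —HB4→ 4 —bump→ 5 = 5 —(−1)→ 4
4 —HB5→ 4 —bump→ 4 = 4 —(−1)→ 3
3 —HB6→ 3 —bump→ 3 = 3 —(−1)→ 2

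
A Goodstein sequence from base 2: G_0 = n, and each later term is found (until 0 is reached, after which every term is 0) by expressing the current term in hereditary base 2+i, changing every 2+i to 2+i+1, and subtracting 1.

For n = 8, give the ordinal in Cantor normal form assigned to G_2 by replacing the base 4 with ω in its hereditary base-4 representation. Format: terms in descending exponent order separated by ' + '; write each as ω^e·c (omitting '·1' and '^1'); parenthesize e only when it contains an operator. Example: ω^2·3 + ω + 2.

base 2: 8 = 2^(2 + 1); at 3: 3^(3 + 1) = 81; next = 80
base 3: 80 = 2·3^3 + 2·3^2 + 2·3 + 2; at 4: 2·4^4 + 2·4^2 + 2·4 + 2 = 554; next = 553
base 4: 553 = 2·4^4 + 2·4^2 + 2·4 + 1; at 5: 2·5^5 + 2·5^2 + 2·5 + 1 = 6311; next = 6310

ω^ω·2 + ω^2·2 + ω·2 + 1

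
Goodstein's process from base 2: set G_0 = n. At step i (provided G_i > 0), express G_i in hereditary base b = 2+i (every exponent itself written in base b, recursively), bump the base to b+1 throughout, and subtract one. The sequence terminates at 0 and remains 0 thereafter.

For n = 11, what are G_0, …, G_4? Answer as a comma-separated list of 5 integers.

11, 84, 1027, 15627, 279937

G_0=11  [base 2] 2^(2 + 1) + 2 + 1  →[2↦3]→  3^(3 + 1) + 3 + 1 = 85  −1 ⇒ G_1=84
G_1=84  [base 3] 3^(3 + 1) + 3  →[3↦4]→  4^(4 + 1) + 4 = 1028  −1 ⇒ G_2=1027
G_2=1027  [base 4] 4^(4 + 1) + 3  →[4↦5]→  5^(5 + 1) + 3 = 15628  −1 ⇒ G_3=15627
G_3=15627  [base 5] 5^(5 + 1) + 2  →[5↦6]→  6^(6 + 1) + 2 = 279938  −1 ⇒ G_4=279937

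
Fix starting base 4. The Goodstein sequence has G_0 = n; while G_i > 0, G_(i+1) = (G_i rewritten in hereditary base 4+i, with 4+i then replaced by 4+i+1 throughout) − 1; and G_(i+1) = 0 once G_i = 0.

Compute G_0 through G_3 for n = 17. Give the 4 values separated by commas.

base 4: 17 = 4^2 + 1; at 5: 5^2 + 1 = 26; next = 25
base 5: 25 = 5^2; at 6: 6^2 = 36; next = 35
base 6: 35 = 5·6 + 5; at 7: 5·7 + 5 = 40; next = 39

17, 25, 35, 39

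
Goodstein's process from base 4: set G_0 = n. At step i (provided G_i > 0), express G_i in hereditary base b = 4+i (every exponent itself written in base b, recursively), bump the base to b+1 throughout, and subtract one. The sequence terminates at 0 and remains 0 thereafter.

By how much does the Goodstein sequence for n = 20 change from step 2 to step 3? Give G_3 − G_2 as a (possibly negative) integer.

12

base 4: 20 = 4^2 + 4; at 5: 5^2 + 5 = 30; next = 29
base 5: 29 = 5^2 + 4; at 6: 6^2 + 4 = 40; next = 39
base 6: 39 = 6^2 + 3; at 7: 7^2 + 3 = 52; next = 51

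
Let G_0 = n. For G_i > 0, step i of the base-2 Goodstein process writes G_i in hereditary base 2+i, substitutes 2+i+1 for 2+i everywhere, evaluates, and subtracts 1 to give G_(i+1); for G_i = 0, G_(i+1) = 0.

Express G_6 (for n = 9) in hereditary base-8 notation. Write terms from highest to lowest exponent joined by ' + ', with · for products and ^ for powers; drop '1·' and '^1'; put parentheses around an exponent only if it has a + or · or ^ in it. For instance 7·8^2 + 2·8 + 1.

3·8^8 + 3·8^3 + 3·8^2 + 2·8 + 7

G_0 = 9. HB_2(9) = 2^(2 + 1) + 1. Bump = 82. G_1 = 81.
G_1 = 81. HB_3(81) = 3^(3 + 1). Bump = 1024. G_2 = 1023.
G_2 = 1023. HB_4(1023) = 3·4^4 + 3·4^3 + 3·4^2 + 3·4 + 3. Bump = 9843. G_3 = 9842.
G_3 = 9842. HB_5(9842) = 3·5^5 + 3·5^3 + 3·5^2 + 3·5 + 2. Bump = 140744. G_4 = 140743.
G_4 = 140743. HB_6(140743) = 3·6^6 + 3·6^3 + 3·6^2 + 3·6 + 1. Bump = 2471827. G_5 = 2471826.
G_5 = 2471826. HB_7(2471826) = 3·7^7 + 3·7^3 + 3·7^2 + 3·7. Bump = 50333400. G_6 = 50333399.
G_6 = 50333399. HB_8(50333399) = 3·8^8 + 3·8^3 + 3·8^2 + 2·8 + 7. Bump = 1162263922. G_7 = 1162263921.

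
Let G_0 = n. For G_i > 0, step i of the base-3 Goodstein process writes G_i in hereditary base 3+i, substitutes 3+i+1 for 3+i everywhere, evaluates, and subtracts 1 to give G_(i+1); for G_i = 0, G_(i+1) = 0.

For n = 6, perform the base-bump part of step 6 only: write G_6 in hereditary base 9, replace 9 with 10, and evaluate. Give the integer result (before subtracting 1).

6

G_0=6  [base 3] 2·3  →[3↦4]→  2·4 = 8  −1 ⇒ G_1=7
G_1=7  [base 4] 4 + 3  →[4↦5]→  5 + 3 = 8  −1 ⇒ G_2=7
G_2=7  [base 5] 5 + 2  →[5↦6]→  6 + 2 = 8  −1 ⇒ G_3=7
G_3=7  [base 6] 6 + 1  →[6↦7]→  7 + 1 = 8  −1 ⇒ G_4=7
G_4=7  [base 7] 7  →[7↦8]→  8 = 8  −1 ⇒ G_5=7
G_5=7  [base 8] 7  →[8↦9]→  7 = 7  −1 ⇒ G_6=6
G_6=6  [base 9] 6  →[9↦10]→  6 = 6  −1 ⇒ G_7=5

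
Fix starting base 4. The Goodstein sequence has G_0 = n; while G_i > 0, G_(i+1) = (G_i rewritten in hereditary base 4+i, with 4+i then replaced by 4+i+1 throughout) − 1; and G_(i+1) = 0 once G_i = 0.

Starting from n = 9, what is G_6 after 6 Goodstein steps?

11

[0] 9 ≡ 2·4 + 1 (base 4). Lift 5: 11. −1: 10.
[1] 10 ≡ 2·5 (base 5). Lift 6: 12. −1: 11.
[2] 11 ≡ 6 + 5 (base 6). Lift 7: 12. −1: 11.
[3] 11 ≡ 7 + 4 (base 7). Lift 8: 12. −1: 11.
[4] 11 ≡ 8 + 3 (base 8). Lift 9: 12. −1: 11.
[5] 11 ≡ 9 + 2 (base 9). Lift 10: 12. −1: 11.
[6] 11 ≡ 10 + 1 (base 10). Lift 11: 12. −1: 11.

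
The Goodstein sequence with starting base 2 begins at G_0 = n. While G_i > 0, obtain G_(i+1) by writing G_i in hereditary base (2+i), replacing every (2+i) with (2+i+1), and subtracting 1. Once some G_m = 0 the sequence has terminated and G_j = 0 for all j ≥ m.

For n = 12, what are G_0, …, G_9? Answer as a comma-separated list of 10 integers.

12, 107, 1065, 15685, 280019, 5764910, 134217867, 3486784574, 100000000211, 3138428376974

step 0: 12 = 2^(2 + 1) + 2^2; sub 3 for 2: 3^(3 + 1) + 3^3; = 108; G_1 = 108−1 = 107
step 1: 107 = 3^(3 + 1) + 2·3^2 + 2·3 + 2; sub 4 for 3: 4^(4 + 1) + 2·4^2 + 2·4 + 2; = 1066; G_2 = 1066−1 = 1065
step 2: 1065 = 4^(4 + 1) + 2·4^2 + 2·4 + 1; sub 5 for 4: 5^(5 + 1) + 2·5^2 + 2·5 + 1; = 15686; G_3 = 15686−1 = 15685
step 3: 15685 = 5^(5 + 1) + 2·5^2 + 2·5; sub 6 for 5: 6^(6 + 1) + 2·6^2 + 2·6; = 280020; G_4 = 280020−1 = 280019
step 4: 280019 = 6^(6 + 1) + 2·6^2 + 6 + 5; sub 7 for 6: 7^(7 + 1) + 2·7^2 + 7 + 5; = 5764911; G_5 = 5764911−1 = 5764910
step 5: 5764910 = 7^(7 + 1) + 2·7^2 + 7 + 4; sub 8 for 7: 8^(8 + 1) + 2·8^2 + 8 + 4; = 134217868; G_6 = 134217868−1 = 134217867
step 6: 134217867 = 8^(8 + 1) + 2·8^2 + 8 + 3; sub 9 for 8: 9^(9 + 1) + 2·9^2 + 9 + 3; = 3486784575; G_7 = 3486784575−1 = 3486784574
step 7: 3486784574 = 9^(9 + 1) + 2·9^2 + 9 + 2; sub 10 for 9: 10^(10 + 1) + 2·10^2 + 10 + 2; = 100000000212; G_8 = 100000000212−1 = 100000000211
step 8: 100000000211 = 10^(10 + 1) + 2·10^2 + 10 + 1; sub 11 for 10: 11^(11 + 1) + 2·11^2 + 11 + 1; = 3138428376975; G_9 = 3138428376975−1 = 3138428376974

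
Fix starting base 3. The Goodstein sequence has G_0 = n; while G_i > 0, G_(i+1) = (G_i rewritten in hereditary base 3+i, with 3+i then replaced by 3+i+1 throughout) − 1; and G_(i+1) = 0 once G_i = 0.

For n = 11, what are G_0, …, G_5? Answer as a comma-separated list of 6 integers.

(0) 11|_3 = 3^2 + 2 ↦ 4^2 + 2|_4 = 18 ⇒ 17
(1) 17|_4 = 4^2 + 1 ↦ 5^2 + 1|_5 = 26 ⇒ 25
(2) 25|_5 = 5^2 ↦ 6^2|_6 = 36 ⇒ 35
(3) 35|_6 = 5·6 + 5 ↦ 5·7 + 5|_7 = 40 ⇒ 39
(4) 39|_7 = 5·7 + 4 ↦ 5·8 + 4|_8 = 44 ⇒ 43

11, 17, 25, 35, 39, 43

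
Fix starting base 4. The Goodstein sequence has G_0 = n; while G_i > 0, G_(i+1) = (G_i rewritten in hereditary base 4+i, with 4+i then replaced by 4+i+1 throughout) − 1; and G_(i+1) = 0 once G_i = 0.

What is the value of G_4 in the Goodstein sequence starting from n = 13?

19

G_0 = 13. HB_4(13) = 3·4 + 1. Bump = 16. G_1 = 15.
G_1 = 15. HB_5(15) = 3·5. Bump = 18. G_2 = 17.
G_2 = 17. HB_6(17) = 2·6 + 5. Bump = 19. G_3 = 18.
G_3 = 18. HB_7(18) = 2·7 + 4. Bump = 20. G_4 = 19.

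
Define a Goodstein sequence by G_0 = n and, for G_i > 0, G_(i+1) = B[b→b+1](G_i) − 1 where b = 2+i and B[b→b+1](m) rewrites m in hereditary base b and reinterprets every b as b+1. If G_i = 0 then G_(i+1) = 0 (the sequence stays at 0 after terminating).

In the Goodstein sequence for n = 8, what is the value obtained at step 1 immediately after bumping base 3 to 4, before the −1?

554

[0] 8 ≡ 2^(2 + 1) (base 2). Lift 3: 81. −1: 80.
[1] 80 ≡ 2·3^3 + 2·3^2 + 2·3 + 2 (base 3). Lift 4: 554. −1: 553.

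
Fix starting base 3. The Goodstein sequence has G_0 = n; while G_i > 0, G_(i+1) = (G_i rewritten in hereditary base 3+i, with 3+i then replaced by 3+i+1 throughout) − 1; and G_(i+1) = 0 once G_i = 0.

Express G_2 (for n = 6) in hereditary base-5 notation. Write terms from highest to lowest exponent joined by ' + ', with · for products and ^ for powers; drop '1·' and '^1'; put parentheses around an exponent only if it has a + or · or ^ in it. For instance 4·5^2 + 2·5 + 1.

5 + 2

G_0 = 6. HB_3(6) = 2·3. Bump = 8. G_1 = 7.
G_1 = 7. HB_4(7) = 4 + 3. Bump = 8. G_2 = 7.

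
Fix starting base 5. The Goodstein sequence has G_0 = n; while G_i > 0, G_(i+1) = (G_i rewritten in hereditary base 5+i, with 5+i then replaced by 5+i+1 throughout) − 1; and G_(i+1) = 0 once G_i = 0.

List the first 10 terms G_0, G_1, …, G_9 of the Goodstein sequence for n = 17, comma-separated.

17, 19, 21, 23, 24, 25, 26, 27, 28, 29

G_0 = 17. HB_5(17) = 3·5 + 2. Bump = 20. G_1 = 19.
G_1 = 19. HB_6(19) = 3·6 + 1. Bump = 22. G_2 = 21.
G_2 = 21. HB_7(21) = 3·7. Bump = 24. G_3 = 23.
G_3 = 23. HB_8(23) = 2·8 + 7. Bump = 25. G_4 = 24.
G_4 = 24. HB_9(24) = 2·9 + 6. Bump = 26. G_5 = 25.
G_5 = 25. HB_10(25) = 2·10 + 5. Bump = 27. G_6 = 26.
G_6 = 26. HB_11(26) = 2·11 + 4. Bump = 28. G_7 = 27.
G_7 = 27. HB_12(27) = 2·12 + 3. Bump = 29. G_8 = 28.
G_8 = 28. HB_13(28) = 2·13 + 2. Bump = 30. G_9 = 29.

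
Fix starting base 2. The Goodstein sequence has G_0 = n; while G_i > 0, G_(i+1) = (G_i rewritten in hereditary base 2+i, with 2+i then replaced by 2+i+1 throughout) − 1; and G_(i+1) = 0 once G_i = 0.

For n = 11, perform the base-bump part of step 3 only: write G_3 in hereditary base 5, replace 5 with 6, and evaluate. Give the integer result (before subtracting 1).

279938

G_0 = 11. HB_2(11) = 2^(2 + 1) + 2 + 1. Bump = 85. G_1 = 84.
G_1 = 84. HB_3(84) = 3^(3 + 1) + 3. Bump = 1028. G_2 = 1027.
G_2 = 1027. HB_4(1027) = 4^(4 + 1) + 3. Bump = 15628. G_3 = 15627.
G_3 = 15627. HB_5(15627) = 5^(5 + 1) + 2. Bump = 279938. G_4 = 279937.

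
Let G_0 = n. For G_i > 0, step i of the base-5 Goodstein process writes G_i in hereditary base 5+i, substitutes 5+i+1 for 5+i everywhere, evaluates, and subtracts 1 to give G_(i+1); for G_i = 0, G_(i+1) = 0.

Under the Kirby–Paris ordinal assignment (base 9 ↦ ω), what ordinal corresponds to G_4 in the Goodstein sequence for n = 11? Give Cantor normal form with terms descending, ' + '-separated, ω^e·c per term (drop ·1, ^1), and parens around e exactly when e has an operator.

ω + 4

11 —HB5→ 2·5 + 1 —bump→ 2·6 + 1 = 13 —(−1)→ 12
12 —HB6→ 2·6 —bump→ 2·7 = 14 —(−1)→ 13
13 —HB7→ 7 + 6 —bump→ 8 + 6 = 14 —(−1)→ 13
13 —HB8→ 8 + 5 —bump→ 9 + 5 = 14 —(−1)→ 13
13 —HB9→ 9 + 4 —bump→ 10 + 4 = 14 —(−1)→ 13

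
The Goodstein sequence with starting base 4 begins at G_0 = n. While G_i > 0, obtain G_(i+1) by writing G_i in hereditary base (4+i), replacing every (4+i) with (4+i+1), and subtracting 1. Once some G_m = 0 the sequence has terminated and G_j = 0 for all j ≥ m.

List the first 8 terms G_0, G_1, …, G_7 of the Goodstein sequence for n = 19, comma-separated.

19, 27, 37, 49, 63, 69, 75, 81

G_0=19  [base 4] 4^2 + 3  →[4↦5]→  5^2 + 3 = 28  −1 ⇒ G_1=27
G_1=27  [base 5] 5^2 + 2  →[5↦6]→  6^2 + 2 = 38  −1 ⇒ G_2=37
G_2=37  [base 6] 6^2 + 1  →[6↦7]→  7^2 + 1 = 50  −1 ⇒ G_3=49
G_3=49  [base 7] 7^2  →[7↦8]→  8^2 = 64  −1 ⇒ G_4=63
G_4=63  [base 8] 7·8 + 7  →[8↦9]→  7·9 + 7 = 70  −1 ⇒ G_5=69
G_5=69  [base 9] 7·9 + 6  →[9↦10]→  7·10 + 6 = 76  −1 ⇒ G_6=75
G_6=75  [base 10] 7·10 + 5  →[10↦11]→  7·11 + 5 = 82  −1 ⇒ G_7=81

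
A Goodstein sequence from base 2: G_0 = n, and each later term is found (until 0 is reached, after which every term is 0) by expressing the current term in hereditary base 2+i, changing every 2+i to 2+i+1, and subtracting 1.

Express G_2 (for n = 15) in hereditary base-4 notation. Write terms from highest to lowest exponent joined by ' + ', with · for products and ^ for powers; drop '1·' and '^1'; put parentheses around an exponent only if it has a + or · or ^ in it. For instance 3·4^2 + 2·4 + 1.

i=0: 15 = 2^(2 + 1) + 2^2 + 2 + 1 (b=2); 2→3: 3^(3 + 1) + 3^3 + 3 + 1 = 112; 112−1 = 111
i=1: 111 = 3^(3 + 1) + 3^3 + 3 (b=3); 3→4: 4^(4 + 1) + 4^4 + 4 = 1284; 1284−1 = 1283
i=2: 1283 = 4^(4 + 1) + 4^4 + 3 (b=4); 4→5: 5^(5 + 1) + 5^5 + 3 = 18753; 18753−1 = 18752

4^(4 + 1) + 4^4 + 3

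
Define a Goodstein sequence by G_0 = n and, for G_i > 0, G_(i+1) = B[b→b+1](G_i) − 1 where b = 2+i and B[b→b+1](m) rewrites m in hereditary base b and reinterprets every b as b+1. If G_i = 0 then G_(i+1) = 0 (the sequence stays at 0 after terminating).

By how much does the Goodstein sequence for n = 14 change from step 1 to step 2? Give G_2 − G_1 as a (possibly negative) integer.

1171

[0] 14 ≡ 2^(2 + 1) + 2^2 + 2 (base 2). Lift 3: 111. −1: 110.
[1] 110 ≡ 3^(3 + 1) + 3^3 + 2 (base 3). Lift 4: 1282. −1: 1281.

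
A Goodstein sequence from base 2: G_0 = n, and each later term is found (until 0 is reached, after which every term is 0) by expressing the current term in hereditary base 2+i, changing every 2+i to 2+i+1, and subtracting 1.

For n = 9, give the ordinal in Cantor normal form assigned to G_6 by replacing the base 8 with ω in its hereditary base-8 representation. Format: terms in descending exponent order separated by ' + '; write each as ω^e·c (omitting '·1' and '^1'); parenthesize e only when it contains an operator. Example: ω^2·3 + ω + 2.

ω^ω·3 + ω^3·3 + ω^2·3 + ω·2 + 7

9 —HB2→ 2^(2 + 1) + 1 —bump→ 3^(3 + 1) + 1 = 82 —(−1)→ 81
81 —HB3→ 3^(3 + 1) —bump→ 4^(4 + 1) = 1024 —(−1)→ 1023
1023 —HB4→ 3·4^4 + 3·4^3 + 3·4^2 + 3·4 + 3 —bump→ 3·5^5 + 3·5^3 + 3·5^2 + 3·5 + 3 = 9843 —(−1)→ 9842
9842 —HB5→ 3·5^5 + 3·5^3 + 3·5^2 + 3·5 + 2 —bump→ 3·6^6 + 3·6^3 + 3·6^2 + 3·6 + 2 = 140744 —(−1)→ 140743
140743 —HB6→ 3·6^6 + 3·6^3 + 3·6^2 + 3·6 + 1 —bump→ 3·7^7 + 3·7^3 + 3·7^2 + 3·7 + 1 = 2471827 —(−1)→ 2471826
2471826 —HB7→ 3·7^7 + 3·7^3 + 3·7^2 + 3·7 —bump→ 3·8^8 + 3·8^3 + 3·8^2 + 3·8 = 50333400 —(−1)→ 50333399
50333399 —HB8→ 3·8^8 + 3·8^3 + 3·8^2 + 2·8 + 7 —bump→ 3·9^9 + 3·9^3 + 3·9^2 + 2·9 + 7 = 1162263922 —(−1)→ 1162263921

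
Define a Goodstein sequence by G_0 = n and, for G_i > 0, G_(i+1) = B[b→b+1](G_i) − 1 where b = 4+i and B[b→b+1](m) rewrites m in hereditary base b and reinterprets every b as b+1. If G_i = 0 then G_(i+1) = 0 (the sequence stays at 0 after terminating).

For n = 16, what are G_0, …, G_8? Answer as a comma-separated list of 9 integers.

G_0=16  [base 4] 4^2  →[4↦5]→  5^2 = 25  −1 ⇒ G_1=24
G_1=24  [base 5] 4·5 + 4  →[5↦6]→  4·6 + 4 = 28  −1 ⇒ G_2=27
G_2=27  [base 6] 4·6 + 3  →[6↦7]→  4·7 + 3 = 31  −1 ⇒ G_3=30
G_3=30  [base 7] 4·7 + 2  →[7↦8]→  4·8 + 2 = 34  −1 ⇒ G_4=33
G_4=33  [base 8] 4·8 + 1  →[8↦9]→  4·9 + 1 = 37  −1 ⇒ G_5=36
G_5=36  [base 9] 4·9  →[9↦10]→  4·10 = 40  −1 ⇒ G_6=39
G_6=39  [base 10] 3·10 + 9  →[10↦11]→  3·11 + 9 = 42  −1 ⇒ G_7=41
G_7=41  [base 11] 3·11 + 8  →[11↦12]→  3·12 + 8 = 44  −1 ⇒ G_8=43

16, 24, 27, 30, 33, 36, 39, 41, 43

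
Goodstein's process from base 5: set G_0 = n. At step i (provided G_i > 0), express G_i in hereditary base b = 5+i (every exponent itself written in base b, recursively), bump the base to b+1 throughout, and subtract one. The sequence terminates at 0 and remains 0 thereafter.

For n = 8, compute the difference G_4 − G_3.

0

[0] 8 ≡ 5 + 3 (base 5). Lift 6: 9. −1: 8.
[1] 8 ≡ 6 + 2 (base 6). Lift 7: 9. −1: 8.
[2] 8 ≡ 7 + 1 (base 7). Lift 8: 9. −1: 8.
[3] 8 ≡ 8 (base 8). Lift 9: 9. −1: 8.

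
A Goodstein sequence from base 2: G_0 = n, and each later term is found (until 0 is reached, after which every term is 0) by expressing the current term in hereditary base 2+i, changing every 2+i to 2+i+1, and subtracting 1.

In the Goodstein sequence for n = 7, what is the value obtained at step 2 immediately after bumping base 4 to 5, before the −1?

3128

7 —HB2→ 2^2 + 2 + 1 —bump→ 3^3 + 3 + 1 = 31 —(−1)→ 30
30 —HB3→ 3^3 + 3 —bump→ 4^4 + 4 = 260 —(−1)→ 259
259 —HB4→ 4^4 + 3 —bump→ 5^5 + 3 = 3128 —(−1)→ 3127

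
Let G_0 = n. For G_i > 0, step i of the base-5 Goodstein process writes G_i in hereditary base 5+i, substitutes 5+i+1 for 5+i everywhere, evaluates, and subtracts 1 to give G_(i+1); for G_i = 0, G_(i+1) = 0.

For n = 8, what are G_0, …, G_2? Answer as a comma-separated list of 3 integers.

G_0=8  [base 5] 5 + 3  →[5↦6]→  6 + 3 = 9  −1 ⇒ G_1=8
G_1=8  [base 6] 6 + 2  →[6↦7]→  7 + 2 = 9  −1 ⇒ G_2=8

8, 8, 8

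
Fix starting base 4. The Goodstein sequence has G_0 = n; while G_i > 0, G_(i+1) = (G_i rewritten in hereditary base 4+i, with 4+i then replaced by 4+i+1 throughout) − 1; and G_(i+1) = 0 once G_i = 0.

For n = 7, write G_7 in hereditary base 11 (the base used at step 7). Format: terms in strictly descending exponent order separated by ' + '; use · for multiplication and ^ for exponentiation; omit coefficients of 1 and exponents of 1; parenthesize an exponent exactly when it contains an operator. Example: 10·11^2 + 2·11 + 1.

4

(0) 7|_4 = 4 + 3 ↦ 5 + 3|_5 = 8 ⇒ 7
(1) 7|_5 = 5 + 2 ↦ 6 + 2|_6 = 8 ⇒ 7
(2) 7|_6 = 6 + 1 ↦ 7 + 1|_7 = 8 ⇒ 7
(3) 7|_7 = 7 ↦ 8|_8 = 8 ⇒ 7
(4) 7|_8 = 7 ↦ 7|_9 = 7 ⇒ 6
(5) 6|_9 = 6 ↦ 6|_10 = 6 ⇒ 5
(6) 5|_10 = 5 ↦ 5|_11 = 5 ⇒ 4
(7) 4|_11 = 4 ↦ 4|_12 = 4 ⇒ 3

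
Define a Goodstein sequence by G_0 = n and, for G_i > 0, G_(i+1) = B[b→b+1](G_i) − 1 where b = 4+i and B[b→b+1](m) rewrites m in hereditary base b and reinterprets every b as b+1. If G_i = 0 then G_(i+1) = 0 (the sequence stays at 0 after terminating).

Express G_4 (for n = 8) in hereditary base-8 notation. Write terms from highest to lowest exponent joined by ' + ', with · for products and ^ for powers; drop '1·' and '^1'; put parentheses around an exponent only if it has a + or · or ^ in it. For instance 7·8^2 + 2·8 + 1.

8 + 1

G_0 = 8. HB_4(8) = 2·4. Bump = 10. G_1 = 9.
G_1 = 9. HB_5(9) = 5 + 4. Bump = 10. G_2 = 9.
G_2 = 9. HB_6(9) = 6 + 3. Bump = 10. G_3 = 9.
G_3 = 9. HB_7(9) = 7 + 2. Bump = 10. G_4 = 9.
G_4 = 9. HB_8(9) = 8 + 1. Bump = 10. G_5 = 9.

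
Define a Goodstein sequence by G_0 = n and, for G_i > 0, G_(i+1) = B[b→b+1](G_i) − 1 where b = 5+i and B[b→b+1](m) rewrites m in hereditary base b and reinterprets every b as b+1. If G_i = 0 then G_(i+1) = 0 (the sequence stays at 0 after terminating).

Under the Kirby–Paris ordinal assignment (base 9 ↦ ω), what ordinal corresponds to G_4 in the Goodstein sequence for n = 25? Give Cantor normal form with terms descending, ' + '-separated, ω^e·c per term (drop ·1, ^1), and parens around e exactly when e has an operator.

ω·5 + 2

[0] 25 ≡ 5^2 (base 5). Lift 6: 36. −1: 35.
[1] 35 ≡ 5·6 + 5 (base 6). Lift 7: 40. −1: 39.
[2] 39 ≡ 5·7 + 4 (base 7). Lift 8: 44. −1: 43.
[3] 43 ≡ 5·8 + 3 (base 8). Lift 9: 48. −1: 47.
[4] 47 ≡ 5·9 + 2 (base 9). Lift 10: 52. −1: 51.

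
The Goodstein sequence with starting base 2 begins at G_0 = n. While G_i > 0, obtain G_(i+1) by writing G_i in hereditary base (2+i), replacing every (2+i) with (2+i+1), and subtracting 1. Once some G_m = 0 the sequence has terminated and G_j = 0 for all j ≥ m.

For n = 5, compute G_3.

467

base 2: 5 = 2^2 + 1; at 3: 3^3 + 1 = 28; next = 27
base 3: 27 = 3^3; at 4: 4^4 = 256; next = 255
base 4: 255 = 3·4^3 + 3·4^2 + 3·4 + 3; at 5: 3·5^3 + 3·5^2 + 3·5 + 3 = 468; next = 467
base 5: 467 = 3·5^3 + 3·5^2 + 3·5 + 2; at 6: 3·6^3 + 3·6^2 + 3·6 + 2 = 776; next = 775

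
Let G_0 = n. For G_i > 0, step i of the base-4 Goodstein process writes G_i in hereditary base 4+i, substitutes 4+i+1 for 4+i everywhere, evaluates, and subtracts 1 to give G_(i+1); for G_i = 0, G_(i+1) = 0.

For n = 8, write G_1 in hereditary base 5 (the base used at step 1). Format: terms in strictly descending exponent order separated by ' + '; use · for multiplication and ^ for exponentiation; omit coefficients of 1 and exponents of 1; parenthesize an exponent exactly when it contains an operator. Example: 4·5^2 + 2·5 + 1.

base 4: 8 = 2·4; at 5: 2·5 = 10; next = 9
base 5: 9 = 5 + 4; at 6: 6 + 4 = 10; next = 9

5 + 4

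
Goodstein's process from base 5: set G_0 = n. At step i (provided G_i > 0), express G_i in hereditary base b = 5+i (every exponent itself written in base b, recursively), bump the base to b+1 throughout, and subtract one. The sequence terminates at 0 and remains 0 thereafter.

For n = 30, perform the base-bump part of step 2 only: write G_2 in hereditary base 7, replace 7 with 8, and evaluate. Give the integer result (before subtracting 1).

G_0 = 30. HB_5(30) = 5^2 + 5. Bump = 42. G_1 = 41.
G_1 = 41. HB_6(41) = 6^2 + 5. Bump = 54. G_2 = 53.
G_2 = 53. HB_7(53) = 7^2 + 4. Bump = 68. G_3 = 67.

68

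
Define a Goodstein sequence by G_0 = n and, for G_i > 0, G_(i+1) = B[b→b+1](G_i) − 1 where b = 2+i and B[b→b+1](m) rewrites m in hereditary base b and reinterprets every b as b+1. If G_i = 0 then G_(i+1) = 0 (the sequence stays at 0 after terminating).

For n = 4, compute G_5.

(0) 4|_2 = 2^2 ↦ 3^3|_3 = 27 ⇒ 26
(1) 26|_3 = 2·3^2 + 2·3 + 2 ↦ 2·4^2 + 2·4 + 2|_4 = 42 ⇒ 41
(2) 41|_4 = 2·4^2 + 2·4 + 1 ↦ 2·5^2 + 2·5 + 1|_5 = 61 ⇒ 60
(3) 60|_5 = 2·5^2 + 2·5 ↦ 2·6^2 + 2·6|_6 = 84 ⇒ 83
(4) 83|_6 = 2·6^2 + 6 + 5 ↦ 2·7^2 + 7 + 5|_7 = 110 ⇒ 109
(5) 109|_7 = 2·7^2 + 7 + 4 ↦ 2·8^2 + 8 + 4|_8 = 140 ⇒ 139

109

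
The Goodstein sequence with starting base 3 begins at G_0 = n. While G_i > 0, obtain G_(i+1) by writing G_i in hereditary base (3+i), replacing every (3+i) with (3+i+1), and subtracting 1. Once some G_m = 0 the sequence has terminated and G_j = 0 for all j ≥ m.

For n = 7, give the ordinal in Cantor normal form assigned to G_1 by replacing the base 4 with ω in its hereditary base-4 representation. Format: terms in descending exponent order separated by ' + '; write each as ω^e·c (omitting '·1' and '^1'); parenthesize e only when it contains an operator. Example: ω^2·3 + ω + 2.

(0) 7|_3 = 2·3 + 1 ↦ 2·4 + 1|_4 = 9 ⇒ 8
(1) 8|_4 = 2·4 ↦ 2·5|_5 = 10 ⇒ 9

ω·2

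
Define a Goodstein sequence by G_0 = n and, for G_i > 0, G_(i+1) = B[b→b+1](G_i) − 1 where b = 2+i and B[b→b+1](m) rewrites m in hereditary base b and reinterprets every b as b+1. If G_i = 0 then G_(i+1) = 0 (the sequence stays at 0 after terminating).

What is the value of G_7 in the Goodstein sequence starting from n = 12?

3486784574

(0) 12|_2 = 2^(2 + 1) + 2^2 ↦ 3^(3 + 1) + 3^3|_3 = 108 ⇒ 107
(1) 107|_3 = 3^(3 + 1) + 2·3^2 + 2·3 + 2 ↦ 4^(4 + 1) + 2·4^2 + 2·4 + 2|_4 = 1066 ⇒ 1065
(2) 1065|_4 = 4^(4 + 1) + 2·4^2 + 2·4 + 1 ↦ 5^(5 + 1) + 2·5^2 + 2·5 + 1|_5 = 15686 ⇒ 15685
(3) 15685|_5 = 5^(5 + 1) + 2·5^2 + 2·5 ↦ 6^(6 + 1) + 2·6^2 + 2·6|_6 = 280020 ⇒ 280019
(4) 280019|_6 = 6^(6 + 1) + 2·6^2 + 6 + 5 ↦ 7^(7 + 1) + 2·7^2 + 7 + 5|_7 = 5764911 ⇒ 5764910
(5) 5764910|_7 = 7^(7 + 1) + 2·7^2 + 7 + 4 ↦ 8^(8 + 1) + 2·8^2 + 8 + 4|_8 = 134217868 ⇒ 134217867
(6) 134217867|_8 = 8^(8 + 1) + 2·8^2 + 8 + 3 ↦ 9^(9 + 1) + 2·9^2 + 9 + 3|_9 = 3486784575 ⇒ 3486784574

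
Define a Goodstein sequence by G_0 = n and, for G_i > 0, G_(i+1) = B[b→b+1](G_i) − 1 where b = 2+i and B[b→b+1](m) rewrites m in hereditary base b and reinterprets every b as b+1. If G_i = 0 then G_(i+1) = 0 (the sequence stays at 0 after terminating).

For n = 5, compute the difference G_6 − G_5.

554

(0) 5|_2 = 2^2 + 1 ↦ 3^3 + 1|_3 = 28 ⇒ 27
(1) 27|_3 = 3^3 ↦ 4^4|_4 = 256 ⇒ 255
(2) 255|_4 = 3·4^3 + 3·4^2 + 3·4 + 3 ↦ 3·5^3 + 3·5^2 + 3·5 + 3|_5 = 468 ⇒ 467
(3) 467|_5 = 3·5^3 + 3·5^2 + 3·5 + 2 ↦ 3·6^3 + 3·6^2 + 3·6 + 2|_6 = 776 ⇒ 775
(4) 775|_6 = 3·6^3 + 3·6^2 + 3·6 + 1 ↦ 3·7^3 + 3·7^2 + 3·7 + 1|_7 = 1198 ⇒ 1197
(5) 1197|_7 = 3·7^3 + 3·7^2 + 3·7 ↦ 3·8^3 + 3·8^2 + 3·8|_8 = 1752 ⇒ 1751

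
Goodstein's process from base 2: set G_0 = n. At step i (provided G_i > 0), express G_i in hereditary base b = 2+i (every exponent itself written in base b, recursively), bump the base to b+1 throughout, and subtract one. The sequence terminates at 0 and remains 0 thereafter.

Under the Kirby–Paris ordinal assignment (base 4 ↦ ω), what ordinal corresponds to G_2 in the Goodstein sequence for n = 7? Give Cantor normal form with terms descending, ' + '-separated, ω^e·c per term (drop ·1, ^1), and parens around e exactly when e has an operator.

step 0: 7 = 2^2 + 2 + 1; sub 3 for 2: 3^3 + 3 + 1; = 31; G_1 = 31−1 = 30
step 1: 30 = 3^3 + 3; sub 4 for 3: 4^4 + 4; = 260; G_2 = 260−1 = 259
step 2: 259 = 4^4 + 3; sub 5 for 4: 5^5 + 3; = 3128; G_3 = 3128−1 = 3127

ω^ω + 3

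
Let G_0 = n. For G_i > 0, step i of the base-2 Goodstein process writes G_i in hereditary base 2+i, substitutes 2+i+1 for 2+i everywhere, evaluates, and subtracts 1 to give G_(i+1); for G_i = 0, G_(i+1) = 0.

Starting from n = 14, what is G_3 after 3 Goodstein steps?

18750

G_0=14  [base 2] 2^(2 + 1) + 2^2 + 2  →[2↦3]→  3^(3 + 1) + 3^3 + 3 = 111  −1 ⇒ G_1=110
G_1=110  [base 3] 3^(3 + 1) + 3^3 + 2  →[3↦4]→  4^(4 + 1) + 4^4 + 2 = 1282  −1 ⇒ G_2=1281
G_2=1281  [base 4] 4^(4 + 1) + 4^4 + 1  →[4↦5]→  5^(5 + 1) + 5^5 + 1 = 18751  −1 ⇒ G_3=18750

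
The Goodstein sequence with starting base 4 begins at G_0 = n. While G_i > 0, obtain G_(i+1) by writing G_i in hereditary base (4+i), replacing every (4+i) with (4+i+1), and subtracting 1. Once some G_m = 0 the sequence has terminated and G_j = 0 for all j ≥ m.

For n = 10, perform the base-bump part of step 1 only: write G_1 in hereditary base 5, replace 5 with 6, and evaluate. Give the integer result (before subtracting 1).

base 4: 10 = 2·4 + 2; at 5: 2·5 + 2 = 12; next = 11
base 5: 11 = 2·5 + 1; at 6: 2·6 + 1 = 13; next = 12

13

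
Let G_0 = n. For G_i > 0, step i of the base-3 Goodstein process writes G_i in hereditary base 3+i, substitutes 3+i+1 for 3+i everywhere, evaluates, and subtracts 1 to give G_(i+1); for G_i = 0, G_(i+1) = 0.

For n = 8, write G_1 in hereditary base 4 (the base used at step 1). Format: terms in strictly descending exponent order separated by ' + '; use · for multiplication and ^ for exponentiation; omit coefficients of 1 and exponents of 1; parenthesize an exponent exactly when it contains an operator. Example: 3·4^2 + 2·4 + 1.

G_0=8  [base 3] 2·3 + 2  →[3↦4]→  2·4 + 2 = 10  −1 ⇒ G_1=9
G_1=9  [base 4] 2·4 + 1  →[4↦5]→  2·5 + 1 = 11  −1 ⇒ G_2=10

2·4 + 1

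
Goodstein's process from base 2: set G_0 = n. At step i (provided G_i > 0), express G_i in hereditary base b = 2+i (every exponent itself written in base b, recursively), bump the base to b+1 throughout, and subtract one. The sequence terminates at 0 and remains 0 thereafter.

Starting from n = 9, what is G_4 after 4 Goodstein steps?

i=0: 9 = 2^(2 + 1) + 1 (b=2); 2→3: 3^(3 + 1) + 1 = 82; 82−1 = 81
i=1: 81 = 3^(3 + 1) (b=3); 3→4: 4^(4 + 1) = 1024; 1024−1 = 1023
i=2: 1023 = 3·4^4 + 3·4^3 + 3·4^2 + 3·4 + 3 (b=4); 4→5: 3·5^5 + 3·5^3 + 3·5^2 + 3·5 + 3 = 9843; 9843−1 = 9842
i=3: 9842 = 3·5^5 + 3·5^3 + 3·5^2 + 3·5 + 2 (b=5); 5→6: 3·6^6 + 3·6^3 + 3·6^2 + 3·6 + 2 = 140744; 140744−1 = 140743

140743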